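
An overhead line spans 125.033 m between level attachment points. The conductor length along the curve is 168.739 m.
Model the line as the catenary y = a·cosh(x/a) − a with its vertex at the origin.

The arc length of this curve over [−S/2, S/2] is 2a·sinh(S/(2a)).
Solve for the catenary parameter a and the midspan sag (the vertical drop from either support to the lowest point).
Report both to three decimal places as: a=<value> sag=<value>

seed: a₀ = √(S³/(24(L−S))) = √(125.033³/(24·43.706)) = 43.167890
iter 1: u=1.448218  f(a)=+4.819e+00  f'(a)=-2.483e+00  a ← 43.167890 − (+4.819e+00/-2.483e+00) = 45.108909
iter 2: u=1.385901  f(a)=+3.441e-01  f'(a)=-2.140e+00  a ← 45.108909 − (+3.441e-01/-2.140e+00) = 45.269719
iter 3: u=1.380978  f(a)=+2.052e-03  f'(a)=-2.114e+00  a ← 45.269719 − (+2.052e-03/-2.114e+00) = 45.270689
iter 4: u=1.380949  f(a)=+7.399e-08  f'(a)=-2.114e+00  a ← 45.270689 − (+7.399e-08/-2.114e+00) = 45.270689
iter 5: u=1.380949  f(a)=+5.684e-14  f'(a)=-2.114e+00  a ← 45.270689 − (+5.684e-14/-2.114e+00) = 45.270689
converged: |Δa| < 1e-12 after 5 iterations
sag = a·(cosh(S/(2a)) − 1) = 45.270689·(cosh(1.380949) − 1) = 50.477145
T_max/T_min = cosh(S/(2a)) = 2.115007

a=45.271 sag=50.477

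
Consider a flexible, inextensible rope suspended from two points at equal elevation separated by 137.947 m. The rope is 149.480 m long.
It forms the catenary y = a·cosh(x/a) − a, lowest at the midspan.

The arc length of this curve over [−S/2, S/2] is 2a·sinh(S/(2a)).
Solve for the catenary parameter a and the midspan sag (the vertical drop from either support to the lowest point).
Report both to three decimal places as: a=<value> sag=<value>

a=98.583 sag=25.129

seed: a₀ = √(S³/(24(L−S))) = √(137.947³/(24·11.533)) = 97.384900
iter 1: u=0.708257  f(a)=+2.927e-01  f'(a)=-2.490e-01  a ← 97.384900 − (+2.927e-01/-2.490e-01) = 98.560809
iter 2: u=0.699807  f(a)=+5.387e-03  f'(a)=-2.399e-01  a ← 98.560809 − (+5.387e-03/-2.399e-01) = 98.583266
iter 3: u=0.699647  f(a)=+1.900e-06  f'(a)=-2.397e-01  a ← 98.583266 − (+1.900e-06/-2.397e-01) = 98.583274
iter 4: u=0.699647  f(a)=+2.558e-13  f'(a)=-2.397e-01  a ← 98.583274 − (+2.558e-13/-2.397e-01) = 98.583274
converged: |Δa| < 1e-12 after 4 iterations
sag = a·(cosh(S/(2a)) − 1) = 98.583274·(cosh(0.699647) − 1) = 25.129011
T_max/T_min = cosh(S/(2a)) = 1.254901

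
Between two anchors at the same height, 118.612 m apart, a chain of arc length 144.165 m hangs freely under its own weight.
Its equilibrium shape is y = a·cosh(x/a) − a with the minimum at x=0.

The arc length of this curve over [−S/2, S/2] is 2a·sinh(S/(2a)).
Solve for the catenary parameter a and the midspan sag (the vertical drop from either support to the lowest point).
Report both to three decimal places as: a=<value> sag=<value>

a=53.772 sag=36.158

seed: a₀ = √(S³/(24(L−S))) = √(118.612³/(24·25.553)) = 52.163458
iter 1: u=1.136926  f(a)=+1.703e+00  f'(a)=-1.112e+00  a ← 52.163458 − (+1.703e+00/-1.112e+00) = 53.694660
iter 2: u=1.104505  f(a)=+7.787e-02  f'(a)=-1.013e+00  a ← 53.694660 − (+7.787e-02/-1.013e+00) = 53.771554
iter 3: u=1.102925  f(a)=+1.801e-04  f'(a)=-1.008e+00  a ← 53.771554 − (+1.801e-04/-1.008e+00) = 53.771733
iter 4: u=1.102922  f(a)=+9.675e-10  f'(a)=-1.008e+00  a ← 53.771733 − (+9.675e-10/-1.008e+00) = 53.771733
iter 5: u=1.102922  f(a)=+0.000e+00  f'(a)=-1.008e+00  a ← 53.771733 − (+0.000e+00/-1.008e+00) = 53.771733
converged: |Δa| < 1e-12 after 5 iterations
sag = a·(cosh(S/(2a)) − 1) = 53.771733·(cosh(1.102922) − 1) = 36.157607
T_max/T_min = cosh(S/(2a)) = 1.672428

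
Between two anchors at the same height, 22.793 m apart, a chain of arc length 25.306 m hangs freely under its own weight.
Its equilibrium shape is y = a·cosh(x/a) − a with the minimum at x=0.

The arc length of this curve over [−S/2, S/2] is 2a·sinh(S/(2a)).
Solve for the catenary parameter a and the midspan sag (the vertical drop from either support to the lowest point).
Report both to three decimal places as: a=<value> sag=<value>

a=14.238 sag=4.810

seed: a₀ = √(S³/(24(L−S))) = √(22.793³/(24·2.513)) = 14.012008
iter 1: u=0.813338  f(a)=+8.444e-02  f'(a)=-3.830e-01  a ← 14.012008 − (+8.444e-02/-3.830e-01) = 14.232488
iter 2: u=0.800738  f(a)=+2.034e-03  f'(a)=-3.647e-01  a ← 14.232488 − (+2.034e-03/-3.647e-01) = 14.238065
iter 3: u=0.800425  f(a)=+1.245e-06  f'(a)=-3.643e-01  a ← 14.238065 − (+1.245e-06/-3.643e-01) = 14.238069
iter 4: u=0.800425  f(a)=+4.654e-13  f'(a)=-3.643e-01  a ← 14.238069 − (+4.654e-13/-3.643e-01) = 14.238069
converged: |Δa| < 1e-12 after 4 iterations
sag = a·(cosh(S/(2a)) − 1) = 14.238069·(cosh(0.800425) − 1) = 4.809792
T_max/T_min = cosh(S/(2a)) = 1.337812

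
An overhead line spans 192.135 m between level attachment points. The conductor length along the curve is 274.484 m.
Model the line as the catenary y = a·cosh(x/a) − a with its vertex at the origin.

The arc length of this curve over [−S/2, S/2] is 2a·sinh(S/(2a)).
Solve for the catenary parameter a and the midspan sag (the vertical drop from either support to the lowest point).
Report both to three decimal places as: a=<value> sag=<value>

seed: a₀ = √(S³/(24(L−S))) = √(192.135³/(24·82.349)) = 59.906637
iter 1: u=1.603620  f(a)=+1.126e+01  f'(a)=-3.524e+00  a ← 59.906637 − (+1.126e+01/-3.524e+00) = 63.101673
iter 2: u=1.522424  f(a)=+9.636e-01  f'(a)=-2.945e+00  a ← 63.101673 − (+9.636e-01/-2.945e+00) = 63.428892
iter 3: u=1.514570  f(a)=+8.515e-03  f'(a)=-2.893e+00  a ← 63.428892 − (+8.515e-03/-2.893e+00) = 63.431835
iter 4: u=1.514500  f(a)=+6.779e-07  f'(a)=-2.892e+00  a ← 63.431835 − (+6.779e-07/-2.892e+00) = 63.431835
iter 5: u=1.514500  f(a)=+0.000e+00  f'(a)=-2.892e+00  a ← 63.431835 − (+0.000e+00/-2.892e+00) = 63.431835
converged: |Δa| < 1e-12 after 5 iterations
sag = a·(cosh(S/(2a)) − 1) = 63.431835·(cosh(1.514500) − 1) = 87.759978
T_max/T_min = cosh(S/(2a)) = 2.383532

a=63.432 sag=87.760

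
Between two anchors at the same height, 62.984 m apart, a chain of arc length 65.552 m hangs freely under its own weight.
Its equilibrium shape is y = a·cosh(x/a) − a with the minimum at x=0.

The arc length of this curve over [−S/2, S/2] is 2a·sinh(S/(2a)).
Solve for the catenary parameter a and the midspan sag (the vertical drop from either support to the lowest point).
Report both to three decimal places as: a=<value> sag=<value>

seed: a₀ = √(S³/(24(L−S))) = √(62.984³/(24·2.568)) = 63.671082
iter 1: u=0.494604  f(a)=+3.159e-02  f'(a)=-8.266e-02  a ← 63.671082 − (+3.159e-02/-8.266e-02) = 64.053326
iter 2: u=0.491653  f(a)=+2.868e-04  f'(a)=-8.116e-02  a ← 64.053326 − (+2.868e-04/-8.116e-02) = 64.056860
iter 3: u=0.491626  f(a)=+2.411e-08  f'(a)=-8.115e-02  a ← 64.056860 − (+2.411e-08/-8.115e-02) = 64.056860
iter 4: u=0.491626  f(a)=+0.000e+00  f'(a)=-8.115e-02  a ← 64.056860 − (+0.000e+00/-8.115e-02) = 64.056860
converged: |Δa| < 1e-12 after 4 iterations
sag = a·(cosh(S/(2a)) − 1) = 64.056860·(cosh(0.491626) − 1) = 7.898317
T_max/T_min = cosh(S/(2a)) = 1.123302

a=64.057 sag=7.898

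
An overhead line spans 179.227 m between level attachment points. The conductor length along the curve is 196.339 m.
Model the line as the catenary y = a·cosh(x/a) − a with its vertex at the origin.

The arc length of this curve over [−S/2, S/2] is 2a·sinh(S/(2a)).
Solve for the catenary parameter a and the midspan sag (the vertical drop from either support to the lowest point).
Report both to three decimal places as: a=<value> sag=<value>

seed: a₀ = √(S³/(24(L−S))) = √(179.227³/(24·17.112)) = 118.399303
iter 1: u=0.756875  f(a)=+4.969e-01  f'(a)=-3.060e-01  a ← 118.399303 − (+4.969e-01/-3.060e-01) = 120.023315
iter 2: u=0.746634  f(a)=+1.041e-02  f'(a)=-2.933e-01  a ← 120.023315 − (+1.041e-02/-2.933e-01) = 120.058806
iter 3: u=0.746413  f(a)=+4.783e-06  f'(a)=-2.930e-01  a ← 120.058806 − (+4.783e-06/-2.930e-01) = 120.058822
iter 4: u=0.746413  f(a)=+1.052e-12  f'(a)=-2.930e-01  a ← 120.058822 − (+1.052e-12/-2.930e-01) = 120.058822
converged: |Δa| < 1e-12 after 4 iterations
sag = a·(cosh(S/(2a)) − 1) = 120.058822·(cosh(0.746413) − 1) = 35.026224
T_max/T_min = cosh(S/(2a)) = 1.291742

a=120.059 sag=35.026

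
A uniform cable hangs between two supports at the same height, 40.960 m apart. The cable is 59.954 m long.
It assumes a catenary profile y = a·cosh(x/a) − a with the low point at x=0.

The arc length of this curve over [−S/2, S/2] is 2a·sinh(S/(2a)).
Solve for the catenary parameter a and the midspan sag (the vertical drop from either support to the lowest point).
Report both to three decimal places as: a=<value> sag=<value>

seed: a₀ = √(S³/(24(L−S))) = √(40.960³/(24·18.994)) = 12.277956
iter 1: u=1.668030  f(a)=+2.824e+00  f'(a)=-4.045e+00  a ← 12.277956 − (+2.824e+00/-4.045e+00) = 12.976201
iter 2: u=1.578274  f(a)=+2.588e-01  f'(a)=-3.335e+00  a ← 12.976201 − (+2.588e-01/-3.335e+00) = 13.053824
iter 3: u=1.568889  f(a)=+2.659e-03  f'(a)=-3.266e+00  a ← 13.053824 − (+2.659e-03/-3.266e+00) = 13.054638
iter 4: u=1.568791  f(a)=+2.868e-07  f'(a)=-3.266e+00  a ← 13.054638 − (+2.868e-07/-3.266e+00) = 13.054638
iter 5: u=1.568791  f(a)=-1.421e-14  f'(a)=-3.266e+00  a ← 13.054638 − (-1.421e-14/-3.266e+00) = 13.054638
converged: |Δa| < 1e-12 after 5 iterations
sag = a·(cosh(S/(2a)) − 1) = 13.054638·(cosh(1.568791) − 1) = 19.641602
T_max/T_min = cosh(S/(2a)) = 2.504569

a=13.055 sag=19.642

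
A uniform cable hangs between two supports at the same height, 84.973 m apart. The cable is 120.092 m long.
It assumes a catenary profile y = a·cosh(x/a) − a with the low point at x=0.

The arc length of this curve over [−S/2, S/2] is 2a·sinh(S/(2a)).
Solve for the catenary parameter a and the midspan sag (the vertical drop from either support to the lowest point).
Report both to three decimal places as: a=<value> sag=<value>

a=28.515 sag=37.957

seed: a₀ = √(S³/(24(L−S))) = √(84.973³/(24·35.119)) = 26.980173
iter 1: u=1.574730  f(a)=+4.621e+00  f'(a)=-3.309e+00  a ← 26.980173 − (+4.621e+00/-3.309e+00) = 28.376622
iter 2: u=1.497236  f(a)=+3.830e-01  f'(a)=-2.781e+00  a ← 28.376622 − (+3.830e-01/-2.781e+00) = 28.514327
iter 3: u=1.490005  f(a)=+3.156e-03  f'(a)=-2.735e+00  a ← 28.514327 − (+3.156e-03/-2.735e+00) = 28.515480
iter 4: u=1.489945  f(a)=+2.183e-07  f'(a)=-2.735e+00  a ← 28.515480 − (+2.183e-07/-2.735e+00) = 28.515481
iter 5: u=1.489945  f(a)=-1.421e-14  f'(a)=-2.735e+00  a ← 28.515481 − (-1.421e-14/-2.735e+00) = 28.515481
converged: |Δa| < 1e-12 after 5 iterations
sag = a·(cosh(S/(2a)) − 1) = 28.515481·(cosh(1.489945) − 1) = 37.957482
T_max/T_min = cosh(S/(2a)) = 2.331118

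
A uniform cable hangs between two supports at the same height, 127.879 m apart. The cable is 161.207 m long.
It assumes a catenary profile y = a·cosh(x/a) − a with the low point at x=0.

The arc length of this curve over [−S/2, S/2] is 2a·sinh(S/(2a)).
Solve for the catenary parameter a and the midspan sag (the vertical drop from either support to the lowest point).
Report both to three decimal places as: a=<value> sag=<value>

seed: a₀ = √(S³/(24(L−S))) = √(127.879³/(24·33.328)) = 51.131508
iter 1: u=1.250491  f(a)=+2.705e+00  f'(a)=-1.519e+00  a ← 51.131508 − (+2.705e+00/-1.519e+00) = 52.912031
iter 2: u=1.208411  f(a)=+1.477e-01  f'(a)=-1.357e+00  a ← 52.912031 − (+1.477e-01/-1.357e+00) = 53.020853
iter 3: u=1.205931  f(a)=+4.968e-04  f'(a)=-1.348e+00  a ← 53.020853 − (+4.968e-04/-1.348e+00) = 53.021221
iter 4: u=1.205923  f(a)=+5.661e-09  f'(a)=-1.348e+00  a ← 53.021221 − (+5.661e-09/-1.348e+00) = 53.021221
iter 5: u=1.205923  f(a)=+2.842e-14  f'(a)=-1.348e+00  a ← 53.021221 − (+2.842e-14/-1.348e+00) = 53.021221
converged: |Δa| < 1e-12 after 5 iterations
sag = a·(cosh(S/(2a)) − 1) = 53.021221·(cosh(1.205923) − 1) = 43.457658
T_max/T_min = cosh(S/(2a)) = 1.819628

a=53.021 sag=43.458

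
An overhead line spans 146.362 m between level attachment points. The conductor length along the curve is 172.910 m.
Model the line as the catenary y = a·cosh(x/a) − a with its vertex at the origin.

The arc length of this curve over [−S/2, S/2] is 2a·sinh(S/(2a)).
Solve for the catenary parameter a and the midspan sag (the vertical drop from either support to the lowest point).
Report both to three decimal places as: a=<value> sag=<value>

seed: a₀ = √(S³/(24(L−S))) = √(146.362³/(24·26.548)) = 70.148918
iter 1: u=1.043224  f(a)=+1.483e+00  f'(a)=-8.425e-01  a ← 70.148918 − (+1.483e+00/-8.425e-01) = 71.908626
iter 2: u=1.017694  f(a)=+5.762e-02  f'(a)=-7.782e-01  a ← 71.908626 − (+5.762e-02/-7.782e-01) = 71.982670
iter 3: u=1.016647  f(a)=+9.483e-05  f'(a)=-7.756e-01  a ← 71.982670 − (+9.483e-05/-7.756e-01) = 71.982792
iter 4: u=1.016646  f(a)=+2.578e-10  f'(a)=-7.756e-01  a ← 71.982792 − (+2.578e-10/-7.756e-01) = 71.982792
iter 5: u=1.016646  f(a)=-5.684e-14  f'(a)=-7.756e-01  a ← 71.982792 − (-5.684e-14/-7.756e-01) = 71.982792
converged: |Δa| < 1e-12 after 5 iterations
sag = a·(cosh(S/(2a)) − 1) = 71.982792·(cosh(1.016646) − 1) = 40.516050
T_max/T_min = cosh(S/(2a)) = 1.562857

a=71.983 sag=40.516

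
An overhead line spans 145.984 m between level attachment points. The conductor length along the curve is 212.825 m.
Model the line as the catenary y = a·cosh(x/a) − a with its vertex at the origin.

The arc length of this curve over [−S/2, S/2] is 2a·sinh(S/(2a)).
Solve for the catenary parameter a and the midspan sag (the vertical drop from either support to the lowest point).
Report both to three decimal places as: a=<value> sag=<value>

a=46.792 sag=69.454

seed: a₀ = √(S³/(24(L−S))) = √(145.984³/(24·66.841)) = 44.038326
iter 1: u=1.657465  f(a)=+9.805e+00  f'(a)=-3.956e+00  a ← 44.038326 − (+9.805e+00/-3.956e+00) = 46.517143
iter 2: u=1.569142  f(a)=+8.888e-01  f'(a)=-3.268e+00  a ← 46.517143 − (+8.888e-01/-3.268e+00) = 46.789089
iter 3: u=1.560022  f(a)=+8.910e-03  f'(a)=-3.203e+00  a ← 46.789089 − (+8.910e-03/-3.203e+00) = 46.791871
iter 4: u=1.559929  f(a)=+9.154e-07  f'(a)=-3.202e+00  a ← 46.791871 − (+9.154e-07/-3.202e+00) = 46.791871
iter 5: u=1.559929  f(a)=+0.000e+00  f'(a)=-3.202e+00  a ← 46.791871 − (+0.000e+00/-3.202e+00) = 46.791871
converged: |Δa| < 1e-12 after 5 iterations
sag = a·(cosh(S/(2a)) − 1) = 46.791871·(cosh(1.559929) − 1) = 69.453986
T_max/T_min = cosh(S/(2a)) = 2.484317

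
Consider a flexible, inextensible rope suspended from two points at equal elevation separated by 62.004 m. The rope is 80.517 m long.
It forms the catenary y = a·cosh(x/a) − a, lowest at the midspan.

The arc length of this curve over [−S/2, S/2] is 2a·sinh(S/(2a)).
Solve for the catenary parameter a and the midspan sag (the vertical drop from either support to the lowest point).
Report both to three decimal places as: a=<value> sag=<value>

a=24.136 sag=22.803

seed: a₀ = √(S³/(24(L−S))) = √(62.004³/(24·18.513)) = 23.162506
iter 1: u=1.338456  f(a)=+1.731e+00  f'(a)=-1.904e+00  a ← 23.162506 − (+1.731e+00/-1.904e+00) = 24.071608
iter 2: u=1.287907  f(a)=+1.071e-01  f'(a)=-1.675e+00  a ← 24.071608 − (+1.071e-01/-1.675e+00) = 24.135563
iter 3: u=1.284495  f(a)=+4.701e-04  f'(a)=-1.660e+00  a ← 24.135563 − (+4.701e-04/-1.660e+00) = 24.135847
iter 4: u=1.284479  f(a)=+9.144e-09  f'(a)=-1.660e+00  a ← 24.135847 − (+9.144e-09/-1.660e+00) = 24.135847
iter 5: u=1.284479  f(a)=+0.000e+00  f'(a)=-1.660e+00  a ← 24.135847 − (+0.000e+00/-1.660e+00) = 24.135847
converged: |Δa| < 1e-12 after 5 iterations
sag = a·(cosh(S/(2a)) − 1) = 24.135847·(cosh(1.284479) − 1) = 22.803326
T_max/T_min = cosh(S/(2a)) = 1.944791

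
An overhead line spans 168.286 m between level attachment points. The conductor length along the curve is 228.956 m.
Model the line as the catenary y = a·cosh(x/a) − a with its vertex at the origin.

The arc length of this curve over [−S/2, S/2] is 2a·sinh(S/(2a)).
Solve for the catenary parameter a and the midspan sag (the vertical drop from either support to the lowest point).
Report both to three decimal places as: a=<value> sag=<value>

a=60.079 sag=69.206

seed: a₀ = √(S³/(24(L−S))) = √(168.286³/(24·60.670)) = 57.210977
iter 1: u=1.470749  f(a)=+6.910e+00  f'(a)=-2.617e+00  a ← 57.210977 − (+6.910e+00/-2.617e+00) = 59.851841
iter 2: u=1.405855  f(a)=+5.073e-01  f'(a)=-2.245e+00  a ← 59.851841 − (+5.073e-01/-2.245e+00) = 60.077764
iter 3: u=1.400568  f(a)=+3.212e-03  f'(a)=-2.217e+00  a ← 60.077764 − (+3.212e-03/-2.217e+00) = 60.079213
iter 4: u=1.400534  f(a)=+1.306e-07  f'(a)=-2.217e+00  a ← 60.079213 − (+1.306e-07/-2.217e+00) = 60.079213
iter 5: u=1.400534  f(a)=+2.842e-14  f'(a)=-2.217e+00  a ← 60.079213 − (+2.842e-14/-2.217e+00) = 60.079213
converged: |Δa| < 1e-12 after 5 iterations
sag = a·(cosh(S/(2a)) − 1) = 60.079213·(cosh(1.400534) − 1) = 69.206225
T_max/T_min = cosh(S/(2a)) = 2.151916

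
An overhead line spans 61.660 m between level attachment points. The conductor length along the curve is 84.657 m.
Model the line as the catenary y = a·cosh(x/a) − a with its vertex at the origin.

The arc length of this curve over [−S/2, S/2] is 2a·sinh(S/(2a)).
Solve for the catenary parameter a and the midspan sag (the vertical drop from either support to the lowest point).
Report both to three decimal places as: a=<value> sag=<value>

a=21.676 sag=25.880

seed: a₀ = √(S³/(24(L−S))) = √(61.660³/(24·22.997)) = 20.609339
iter 1: u=1.495924  f(a)=+2.715e+00  f'(a)=-2.773e+00  a ← 20.609339 − (+2.715e+00/-2.773e+00) = 21.588364
iter 2: u=1.428084  f(a)=+2.054e-01  f'(a)=-2.368e+00  a ← 21.588364 − (+2.054e-01/-2.368e+00) = 21.675126
iter 3: u=1.422368  f(a)=+1.389e-03  f'(a)=-2.336e+00  a ← 21.675126 − (+1.389e-03/-2.336e+00) = 21.675720
iter 4: u=1.422329  f(a)=+6.447e-08  f'(a)=-2.335e+00  a ← 21.675720 − (+6.447e-08/-2.335e+00) = 21.675720
iter 5: u=1.422329  f(a)=+1.421e-14  f'(a)=-2.335e+00  a ← 21.675720 − (+1.421e-14/-2.335e+00) = 21.675720
converged: |Δa| < 1e-12 after 5 iterations
sag = a·(cosh(S/(2a)) − 1) = 21.675720·(cosh(1.422329) − 1) = 25.879918
T_max/T_min = cosh(S/(2a)) = 2.193959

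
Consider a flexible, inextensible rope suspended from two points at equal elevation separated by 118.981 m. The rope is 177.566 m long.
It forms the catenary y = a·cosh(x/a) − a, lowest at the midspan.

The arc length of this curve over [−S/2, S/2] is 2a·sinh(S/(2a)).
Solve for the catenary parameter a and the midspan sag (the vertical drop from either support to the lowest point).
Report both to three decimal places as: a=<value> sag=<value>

seed: a₀ = √(S³/(24(L−S))) = √(118.981³/(24·58.585)) = 34.611274
iter 1: u=1.718819  f(a)=+9.288e+00  f'(a)=-4.497e+00  a ← 34.611274 − (+9.288e+00/-4.497e+00) = 36.676761
iter 2: u=1.622022  f(a)=+8.964e-01  f'(a)=-3.667e+00  a ← 36.676761 − (+8.964e-01/-3.667e+00) = 36.921192
iter 3: u=1.611283  f(a)=+1.032e-02  f'(a)=-3.583e+00  a ← 36.921192 − (+1.032e-02/-3.583e+00) = 36.924072
iter 4: u=1.611158  f(a)=+1.402e-06  f'(a)=-3.582e+00  a ← 36.924072 − (+1.402e-06/-3.582e+00) = 36.924072
iter 5: u=1.611158  f(a)=+5.684e-14  f'(a)=-3.582e+00  a ← 36.924072 − (+5.684e-14/-3.582e+00) = 36.924072
converged: |Δa| < 1e-12 after 5 iterations
sag = a·(cosh(S/(2a)) − 1) = 36.924072·(cosh(1.611158) − 1) = 59.231053
T_max/T_min = cosh(S/(2a)) = 2.604131

a=36.924 sag=59.231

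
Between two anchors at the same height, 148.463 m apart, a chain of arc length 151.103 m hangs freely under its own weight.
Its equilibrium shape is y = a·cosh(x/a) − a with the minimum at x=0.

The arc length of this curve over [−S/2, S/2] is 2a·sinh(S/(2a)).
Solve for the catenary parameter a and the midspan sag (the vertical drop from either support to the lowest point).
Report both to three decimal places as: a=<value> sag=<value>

seed: a₀ = √(S³/(24(L−S))) = √(148.463³/(24·2.640)) = 227.258305
iter 1: u=0.326639  f(a)=+1.412e-02  f'(a)=-2.348e-02  a ← 227.258305 − (+1.412e-02/-2.348e-02) = 227.859581
iter 2: u=0.325777  f(a)=+5.623e-05  f'(a)=-2.330e-02  a ← 227.859581 − (+5.623e-05/-2.330e-02) = 227.861995
iter 3: u=0.325774  f(a)=+8.999e-10  f'(a)=-2.329e-02  a ← 227.861995 − (+8.999e-10/-2.329e-02) = 227.861995
iter 4: u=0.325774  f(a)=-2.842e-14  f'(a)=-2.329e-02  a ← 227.861995 − (-2.842e-14/-2.329e-02) = 227.861995
converged: |Δa| < 1e-12 after 4 iterations
sag = a·(cosh(S/(2a)) − 1) = 227.861995·(cosh(0.325774) − 1) = 12.198660
T_max/T_min = cosh(S/(2a)) = 1.053535

a=227.862 sag=12.199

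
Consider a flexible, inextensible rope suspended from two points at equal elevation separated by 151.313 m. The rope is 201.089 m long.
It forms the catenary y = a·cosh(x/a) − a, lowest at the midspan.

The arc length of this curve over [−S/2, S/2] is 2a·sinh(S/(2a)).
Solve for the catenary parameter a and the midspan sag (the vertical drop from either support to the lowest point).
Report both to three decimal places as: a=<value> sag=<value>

seed: a₀ = √(S³/(24(L−S))) = √(151.313³/(24·49.776)) = 53.851617
iter 1: u=1.404907  f(a)=+5.150e+00  f'(a)=-2.240e+00  a ← 53.851617 − (+5.150e+00/-2.240e+00) = 56.150344
iter 2: u=1.347392  f(a)=+3.481e-01  f'(a)=-1.947e+00  a ← 56.150344 − (+3.481e-01/-1.947e+00) = 56.329153
iter 3: u=1.343114  f(a)=+1.845e-03  f'(a)=-1.926e+00  a ← 56.329153 − (+1.845e-03/-1.926e+00) = 56.330111
iter 4: u=1.343092  f(a)=+5.247e-08  f'(a)=-1.926e+00  a ← 56.330111 − (+5.247e-08/-1.926e+00) = 56.330111
iter 5: u=1.343092  f(a)=+2.842e-14  f'(a)=-1.926e+00  a ← 56.330111 − (+2.842e-14/-1.926e+00) = 56.330111
converged: |Δa| < 1e-12 after 5 iterations
sag = a·(cosh(S/(2a)) − 1) = 56.330111·(cosh(1.343092) − 1) = 58.918654
T_max/T_min = cosh(S/(2a)) = 2.045953

a=56.330 sag=58.919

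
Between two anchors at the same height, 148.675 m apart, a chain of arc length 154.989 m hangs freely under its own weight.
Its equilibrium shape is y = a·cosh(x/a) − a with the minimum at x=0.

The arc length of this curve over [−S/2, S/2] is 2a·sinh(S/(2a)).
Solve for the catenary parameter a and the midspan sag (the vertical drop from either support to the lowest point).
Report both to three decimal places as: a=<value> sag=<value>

seed: a₀ = √(S³/(24(L−S))) = √(148.675³/(24·6.314)) = 147.264820
iter 1: u=0.504788  f(a)=+8.093e-02  f'(a)=-8.796e-02  a ← 147.264820 − (+8.093e-02/-8.796e-02) = 148.184987
iter 2: u=0.501653  f(a)=+7.648e-04  f'(a)=-8.630e-02  a ← 148.184987 − (+7.648e-04/-8.630e-02) = 148.193850
iter 3: u=0.501623  f(a)=+6.975e-08  f'(a)=-8.628e-02  a ← 148.193850 − (+6.975e-08/-8.628e-02) = 148.193851
iter 4: u=0.501623  f(a)=-5.684e-14  f'(a)=-8.628e-02  a ← 148.193851 − (-5.684e-14/-8.628e-02) = 148.193851
converged: |Δa| < 1e-12 after 4 iterations
sag = a·(cosh(S/(2a)) − 1) = 148.193851·(cosh(0.501623) − 1) = 19.038966
T_max/T_min = cosh(S/(2a)) = 1.128473

a=148.194 sag=19.039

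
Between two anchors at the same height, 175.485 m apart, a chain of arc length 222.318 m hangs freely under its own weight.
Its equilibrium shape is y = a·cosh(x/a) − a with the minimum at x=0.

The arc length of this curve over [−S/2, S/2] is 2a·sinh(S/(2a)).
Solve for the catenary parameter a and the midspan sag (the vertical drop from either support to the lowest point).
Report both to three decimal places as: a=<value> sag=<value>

seed: a₀ = √(S³/(24(L−S))) = √(175.485³/(24·46.833)) = 69.339130
iter 1: u=1.265411  f(a)=+3.896e+00  f'(a)=-1.580e+00  a ← 69.339130 − (+3.896e+00/-1.580e+00) = 71.804991
iter 2: u=1.221955  f(a)=+2.175e-01  f'(a)=-1.408e+00  a ← 71.804991 − (+2.175e-01/-1.408e+00) = 71.959440
iter 3: u=1.219333  f(a)=+7.662e-04  f'(a)=-1.398e+00  a ← 71.959440 − (+7.662e-04/-1.398e+00) = 71.959988
iter 4: u=1.219323  f(a)=+9.586e-09  f'(a)=-1.398e+00  a ← 71.959988 − (+9.586e-09/-1.398e+00) = 71.959988
iter 5: u=1.219323  f(a)=+2.842e-14  f'(a)=-1.398e+00  a ← 71.959988 − (+2.842e-14/-1.398e+00) = 71.959988
converged: |Δa| < 1e-12 after 5 iterations
sag = a·(cosh(S/(2a)) − 1) = 71.959988·(cosh(1.219323) − 1) = 60.458149
T_max/T_min = cosh(S/(2a)) = 1.840163

a=71.960 sag=60.458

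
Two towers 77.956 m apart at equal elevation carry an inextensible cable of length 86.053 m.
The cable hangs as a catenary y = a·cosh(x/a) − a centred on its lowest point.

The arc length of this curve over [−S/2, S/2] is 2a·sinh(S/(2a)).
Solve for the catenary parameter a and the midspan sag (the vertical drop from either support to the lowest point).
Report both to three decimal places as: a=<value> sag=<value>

a=50.126 sag=15.934

seed: a₀ = √(S³/(24(L−S))) = √(77.956³/(24·8.097)) = 49.374946
iter 1: u=0.789429  f(a)=+2.561e-01  f'(a)=-3.489e-01  a ← 49.374946 − (+2.561e-01/-3.489e-01) = 50.108945
iter 2: u=0.777865  f(a)=+5.822e-03  f'(a)=-3.332e-01  a ← 50.108945 − (+5.822e-03/-3.332e-01) = 50.126420
iter 3: u=0.777594  f(a)=+3.165e-06  f'(a)=-3.328e-01  a ← 50.126420 − (+3.165e-06/-3.328e-01) = 50.126429
iter 4: u=0.777594  f(a)=+9.521e-13  f'(a)=-3.328e-01  a ← 50.126429 − (+9.521e-13/-3.328e-01) = 50.126429
converged: |Δa| < 1e-12 after 4 iterations
sag = a·(cosh(S/(2a)) − 1) = 50.126429·(cosh(0.777594) − 1) = 15.933684
T_max/T_min = cosh(S/(2a)) = 1.317870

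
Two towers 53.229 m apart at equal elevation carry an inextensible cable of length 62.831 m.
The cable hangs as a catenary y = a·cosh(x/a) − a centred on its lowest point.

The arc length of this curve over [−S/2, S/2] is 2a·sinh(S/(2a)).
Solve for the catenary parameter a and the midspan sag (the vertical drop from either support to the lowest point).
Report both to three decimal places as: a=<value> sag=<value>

a=26.247 sag=14.690

seed: a₀ = √(S³/(24(L−S))) = √(53.229³/(24·9.602)) = 25.582088
iter 1: u=1.040357  f(a)=+5.332e-01  f'(a)=-8.351e-01  a ← 25.582088 − (+5.332e-01/-8.351e-01) = 26.220580
iter 2: u=1.015023  f(a)=+2.062e-02  f'(a)=-7.717e-01  a ← 26.220580 − (+2.062e-02/-7.717e-01) = 26.247294
iter 3: u=1.013990  f(a)=+3.356e-05  f'(a)=-7.692e-01  a ← 26.247294 − (+3.356e-05/-7.692e-01) = 26.247338
iter 4: u=1.013989  f(a)=+8.927e-11  f'(a)=-7.692e-01  a ← 26.247338 − (+8.927e-11/-7.692e-01) = 26.247338
iter 5: u=1.013989  f(a)=-1.421e-14  f'(a)=-7.692e-01  a ← 26.247338 − (-1.421e-14/-7.692e-01) = 26.247338
converged: |Δa| < 1e-12 after 5 iterations
sag = a·(cosh(S/(2a)) − 1) = 26.247338·(cosh(1.013989) − 1) = 14.689887
T_max/T_min = cosh(S/(2a)) = 1.559671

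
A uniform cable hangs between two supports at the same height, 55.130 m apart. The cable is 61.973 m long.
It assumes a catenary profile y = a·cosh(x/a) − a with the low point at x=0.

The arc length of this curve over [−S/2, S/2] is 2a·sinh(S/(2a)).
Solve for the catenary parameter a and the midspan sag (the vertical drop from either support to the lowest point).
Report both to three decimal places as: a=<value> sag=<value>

a=32.520 sag=12.399

seed: a₀ = √(S³/(24(L−S))) = √(55.130³/(24·6.843)) = 31.941338
iter 1: u=0.862988  f(a)=+2.594e-01  f'(a)=-4.612e-01  a ← 31.941338 − (+2.594e-01/-4.612e-01) = 32.503689
iter 2: u=0.848058  f(a)=+7.009e-03  f'(a)=-4.366e-01  a ← 32.503689 − (+7.009e-03/-4.366e-01) = 32.519741
iter 3: u=0.847639  f(a)=+5.432e-06  f'(a)=-4.359e-01  a ← 32.519741 − (+5.432e-06/-4.359e-01) = 32.519753
iter 4: u=0.847639  f(a)=+3.276e-12  f'(a)=-4.359e-01  a ← 32.519753 − (+3.276e-12/-4.359e-01) = 32.519753
converged: |Δa| < 1e-12 after 4 iterations
sag = a·(cosh(S/(2a)) − 1) = 32.519753·(cosh(0.847639) − 1) = 12.399035
T_max/T_min = cosh(S/(2a)) = 1.381277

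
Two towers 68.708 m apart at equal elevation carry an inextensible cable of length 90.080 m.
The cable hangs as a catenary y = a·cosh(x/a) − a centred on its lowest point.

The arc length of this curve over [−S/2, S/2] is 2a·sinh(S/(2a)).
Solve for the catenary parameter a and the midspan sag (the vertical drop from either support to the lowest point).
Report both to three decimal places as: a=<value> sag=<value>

seed: a₀ = √(S³/(24(L−S))) = √(68.708³/(24·21.372)) = 25.146802
iter 1: u=1.366138  f(a)=+2.085e+00  f'(a)=-2.039e+00  a ← 25.146802 − (+2.085e+00/-2.039e+00) = 26.169567
iter 2: u=1.312746  f(a)=+1.340e-01  f'(a)=-1.785e+00  a ← 26.169567 − (+1.340e-01/-1.785e+00) = 26.244638
iter 3: u=1.308991  f(a)=+6.369e-04  f'(a)=-1.768e+00  a ← 26.244638 − (+6.369e-04/-1.768e+00) = 26.244998
iter 4: u=1.308973  f(a)=+1.455e-08  f'(a)=-1.768e+00  a ← 26.244998 − (+1.455e-08/-1.768e+00) = 26.244998
iter 5: u=1.308973  f(a)=+1.421e-14  f'(a)=-1.768e+00  a ← 26.244998 − (+1.421e-14/-1.768e+00) = 26.244998
converged: |Δa| < 1e-12 after 5 iterations
sag = a·(cosh(S/(2a)) − 1) = 26.244998·(cosh(1.308973) − 1) = 25.883704
T_max/T_min = cosh(S/(2a)) = 1.986234

a=26.245 sag=25.884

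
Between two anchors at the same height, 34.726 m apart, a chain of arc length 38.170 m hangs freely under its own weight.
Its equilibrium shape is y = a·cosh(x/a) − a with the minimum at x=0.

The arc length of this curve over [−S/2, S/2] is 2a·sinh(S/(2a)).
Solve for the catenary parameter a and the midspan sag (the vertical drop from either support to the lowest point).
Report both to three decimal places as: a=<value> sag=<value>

a=22.836 sag=6.925

seed: a₀ = √(S³/(24(L−S))) = √(34.726³/(24·3.444)) = 22.508417
iter 1: u=0.771400  f(a)=+1.039e-01  f'(a)=-3.246e-01  a ← 22.508417 − (+1.039e-01/-3.246e-01) = 22.828585
iter 2: u=0.760582  f(a)=+2.259e-03  f'(a)=-3.106e-01  a ← 22.828585 − (+2.259e-03/-3.106e-01) = 22.835857
iter 3: u=0.760339  f(a)=+1.120e-06  f'(a)=-3.103e-01  a ← 22.835857 − (+1.120e-06/-3.103e-01) = 22.835861
iter 4: u=0.760339  f(a)=+2.771e-13  f'(a)=-3.103e-01  a ← 22.835861 − (+2.771e-13/-3.103e-01) = 22.835861
converged: |Δa| < 1e-12 after 4 iterations
sag = a·(cosh(S/(2a)) − 1) = 22.835861·(cosh(0.760339) − 1) = 6.925083
T_max/T_min = cosh(S/(2a)) = 1.303255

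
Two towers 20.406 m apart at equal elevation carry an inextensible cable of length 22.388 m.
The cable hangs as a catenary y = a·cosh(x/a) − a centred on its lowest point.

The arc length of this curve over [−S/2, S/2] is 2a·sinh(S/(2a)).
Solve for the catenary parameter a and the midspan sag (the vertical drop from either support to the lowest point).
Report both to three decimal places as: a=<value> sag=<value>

seed: a₀ = √(S³/(24(L−S))) = √(20.406³/(24·1.982)) = 13.365320
iter 1: u=0.763394  f(a)=+5.856e-02  f'(a)=-3.142e-01  a ← 13.365320 − (+5.856e-02/-3.142e-01) = 13.551678
iter 2: u=0.752896  f(a)=+1.247e-03  f'(a)=-3.010e-01  a ← 13.551678 − (+1.247e-03/-3.010e-01) = 13.555822
iter 3: u=0.752666  f(a)=+5.932e-07  f'(a)=-3.007e-01  a ← 13.555822 − (+5.932e-07/-3.007e-01) = 13.555824
iter 4: u=0.752665  f(a)=+1.386e-13  f'(a)=-3.007e-01  a ← 13.555824 − (+1.386e-13/-3.007e-01) = 13.555824
converged: |Δa| < 1e-12 after 4 iterations
sag = a·(cosh(S/(2a)) − 1) = 13.555824·(cosh(0.752665) − 1) = 4.024449
T_max/T_min = cosh(S/(2a)) = 1.296880

a=13.556 sag=4.024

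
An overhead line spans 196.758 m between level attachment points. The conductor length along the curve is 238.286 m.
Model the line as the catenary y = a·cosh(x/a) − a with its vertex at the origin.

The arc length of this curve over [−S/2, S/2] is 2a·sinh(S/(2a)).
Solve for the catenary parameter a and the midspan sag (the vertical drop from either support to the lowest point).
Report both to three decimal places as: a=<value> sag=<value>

seed: a₀ = √(S³/(24(L−S))) = √(196.758³/(24·41.528)) = 87.422349
iter 1: u=1.125330  f(a)=+2.710e+00  f'(a)=-1.076e+00  a ← 87.422349 − (+2.710e+00/-1.076e+00) = 89.941250
iter 2: u=1.093814  f(a)=+1.215e-01  f'(a)=-9.814e-01  a ← 89.941250 − (+1.215e-01/-9.814e-01) = 90.065102
iter 3: u=1.092310  f(a)=+2.699e-04  f'(a)=-9.770e-01  a ← 90.065102 − (+2.699e-04/-9.770e-01) = 90.065378
iter 4: u=1.092307  f(a)=+1.337e-09  f'(a)=-9.770e-01  a ← 90.065378 − (+1.337e-09/-9.770e-01) = 90.065378
iter 5: u=1.092307  f(a)=-2.842e-14  f'(a)=-9.770e-01  a ← 90.065378 − (-2.842e-14/-9.770e-01) = 90.065378
converged: |Δa| < 1e-12 after 5 iterations
sag = a·(cosh(S/(2a)) − 1) = 90.065378·(cosh(1.092307) − 1) = 59.289323
T_max/T_min = cosh(S/(2a)) = 1.658292

a=90.065 sag=59.289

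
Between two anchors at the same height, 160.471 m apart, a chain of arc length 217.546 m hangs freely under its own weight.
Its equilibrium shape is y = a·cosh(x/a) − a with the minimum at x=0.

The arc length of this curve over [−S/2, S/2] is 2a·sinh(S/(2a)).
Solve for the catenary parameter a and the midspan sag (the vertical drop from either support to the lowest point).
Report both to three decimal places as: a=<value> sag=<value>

seed: a₀ = √(S³/(24(L−S))) = √(160.471³/(24·57.075)) = 54.924518
iter 1: u=1.460832  f(a)=+6.409e+00  f'(a)=-2.557e+00  a ← 54.924518 − (+6.409e+00/-2.557e+00) = 57.430888
iter 2: u=1.397079  f(a)=+4.648e-01  f'(a)=-2.198e+00  a ← 57.430888 − (+4.648e-01/-2.198e+00) = 57.642311
iter 3: u=1.391955  f(a)=+2.867e-03  f'(a)=-2.171e+00  a ← 57.642311 − (+2.867e-03/-2.171e+00) = 57.643631
iter 4: u=1.391923  f(a)=+1.106e-07  f'(a)=-2.171e+00  a ← 57.643631 − (+1.106e-07/-2.171e+00) = 57.643631
iter 5: u=1.391923  f(a)=-2.842e-14  f'(a)=-2.171e+00  a ← 57.643631 − (-2.842e-14/-2.171e+00) = 57.643631
converged: |Δa| < 1e-12 after 5 iterations
sag = a·(cosh(S/(2a)) − 1) = 57.643631·(cosh(1.391923) − 1) = 65.459390
T_max/T_min = cosh(S/(2a)) = 2.135588

a=57.644 sag=65.459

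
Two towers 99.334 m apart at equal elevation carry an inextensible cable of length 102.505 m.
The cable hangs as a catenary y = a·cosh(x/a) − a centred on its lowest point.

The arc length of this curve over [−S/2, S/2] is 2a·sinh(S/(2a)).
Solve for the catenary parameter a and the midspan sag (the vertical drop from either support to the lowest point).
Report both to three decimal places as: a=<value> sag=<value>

a=114.026 sag=10.989

seed: a₀ = √(S³/(24(L−S))) = √(99.334³/(24·3.171)) = 113.486224
iter 1: u=0.437648  f(a)=+3.051e-02  f'(a)=-5.696e-02  a ← 113.486224 − (+3.051e-02/-5.696e-02) = 114.021796
iter 2: u=0.435592  f(a)=+2.173e-04  f'(a)=-5.615e-02  a ← 114.021796 − (+2.173e-04/-5.615e-02) = 114.025666
iter 3: u=0.435577  f(a)=+1.120e-08  f'(a)=-5.615e-02  a ← 114.025666 − (+1.120e-08/-5.615e-02) = 114.025666
iter 4: u=0.435577  f(a)=+0.000e+00  f'(a)=-5.615e-02  a ← 114.025666 − (+0.000e+00/-5.615e-02) = 114.025666
converged: |Δa| < 1e-12 after 4 iterations
sag = a·(cosh(S/(2a)) − 1) = 114.025666·(cosh(0.435577) − 1) = 10.989018
T_max/T_min = cosh(S/(2a)) = 1.096373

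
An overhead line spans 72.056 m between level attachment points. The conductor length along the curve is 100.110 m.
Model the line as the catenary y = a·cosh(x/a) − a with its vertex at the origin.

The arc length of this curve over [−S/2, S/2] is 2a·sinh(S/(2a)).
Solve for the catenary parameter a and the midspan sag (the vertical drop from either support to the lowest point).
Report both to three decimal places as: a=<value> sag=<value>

a=24.842 sag=31.039

seed: a₀ = √(S³/(24(L−S))) = √(72.056³/(24·28.054)) = 23.572313
iter 1: u=1.528403  f(a)=+3.465e+00  f'(a)=-2.985e+00  a ← 23.572313 − (+3.465e+00/-2.985e+00) = 24.733229
iter 2: u=1.456664  f(a)=+2.724e-01  f'(a)=-2.532e+00  a ← 24.733229 − (+2.724e-01/-2.532e+00) = 24.840810
iter 3: u=1.450355  f(a)=+2.001e-03  f'(a)=-2.495e+00  a ← 24.840810 − (+2.001e-03/-2.495e+00) = 24.841612
iter 4: u=1.450308  f(a)=+1.098e-07  f'(a)=-2.495e+00  a ← 24.841612 − (+1.098e-07/-2.495e+00) = 24.841613
iter 5: u=1.450308  f(a)=-1.421e-14  f'(a)=-2.495e+00  a ← 24.841613 − (-1.421e-14/-2.495e+00) = 24.841613
converged: |Δa| < 1e-12 after 5 iterations
sag = a·(cosh(S/(2a)) − 1) = 24.841613·(cosh(1.450308) − 1) = 31.038695
T_max/T_min = cosh(S/(2a)) = 2.249464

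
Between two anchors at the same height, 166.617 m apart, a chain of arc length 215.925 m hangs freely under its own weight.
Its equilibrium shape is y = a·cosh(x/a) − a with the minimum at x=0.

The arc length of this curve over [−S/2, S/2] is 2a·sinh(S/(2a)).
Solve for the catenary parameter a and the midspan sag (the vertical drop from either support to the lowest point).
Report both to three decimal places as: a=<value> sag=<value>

a=65.125 sag=60.959

seed: a₀ = √(S³/(24(L−S))) = √(166.617³/(24·49.308)) = 62.519378
iter 1: u=1.332523  f(a)=+4.567e+00  f'(a)=-1.876e+00  a ← 62.519378 − (+4.567e+00/-1.876e+00) = 64.954236
iter 2: u=1.282572  f(a)=+2.804e-01  f'(a)=-1.652e+00  a ← 64.954236 − (+2.804e-01/-1.652e+00) = 65.123959
iter 3: u=1.279230  f(a)=+1.209e-03  f'(a)=-1.638e+00  a ← 65.123959 − (+1.209e-03/-1.638e+00) = 65.124697
iter 4: u=1.279215  f(a)=+2.272e-08  f'(a)=-1.638e+00  a ← 65.124697 − (+2.272e-08/-1.638e+00) = 65.124698
iter 5: u=1.279215  f(a)=+2.842e-14  f'(a)=-1.638e+00  a ← 65.124698 − (+2.842e-14/-1.638e+00) = 65.124698
converged: |Δa| < 1e-12 after 5 iterations
sag = a·(cosh(S/(2a)) − 1) = 65.124698·(cosh(1.279215) − 1) = 60.959114
T_max/T_min = cosh(S/(2a)) = 1.936037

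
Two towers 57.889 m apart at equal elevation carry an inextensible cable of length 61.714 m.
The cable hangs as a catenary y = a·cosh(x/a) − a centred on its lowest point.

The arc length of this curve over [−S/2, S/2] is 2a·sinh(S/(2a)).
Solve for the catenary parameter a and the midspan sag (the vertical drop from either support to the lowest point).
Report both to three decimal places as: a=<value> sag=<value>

a=46.419 sag=9.320

seed: a₀ = √(S³/(24(L−S))) = √(57.889³/(24·3.825)) = 45.969812
iter 1: u=0.629641  f(a)=+7.654e-02  f'(a)=-1.731e-01  a ← 45.969812 − (+7.654e-02/-1.731e-01) = 46.411974
iter 2: u=0.623643  f(a)=+1.118e-03  f'(a)=-1.681e-01  a ← 46.411974 − (+1.118e-03/-1.681e-01) = 46.418627
iter 3: u=0.623554  f(a)=+2.466e-07  f'(a)=-1.680e-01  a ← 46.418627 − (+2.466e-07/-1.680e-01) = 46.418629
iter 4: u=0.623554  f(a)=+7.105e-15  f'(a)=-1.680e-01  a ← 46.418629 − (+7.105e-15/-1.680e-01) = 46.418629
converged: |Δa| < 1e-12 after 4 iterations
sag = a·(cosh(S/(2a)) − 1) = 46.418629·(cosh(0.623554) − 1) = 9.320438
T_max/T_min = cosh(S/(2a)) = 1.200791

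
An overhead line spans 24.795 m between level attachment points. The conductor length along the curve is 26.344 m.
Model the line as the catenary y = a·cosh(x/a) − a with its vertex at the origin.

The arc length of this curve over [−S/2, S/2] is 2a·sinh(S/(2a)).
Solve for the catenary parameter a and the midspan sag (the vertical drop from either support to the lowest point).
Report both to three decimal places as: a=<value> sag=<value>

seed: a₀ = √(S³/(24(L−S))) = √(24.795³/(24·1.549)) = 20.249525
iter 1: u=0.612237  f(a)=+2.929e-02  f'(a)=-1.588e-01  a ← 20.249525 − (+2.929e-02/-1.588e-01) = 20.433975
iter 2: u=0.606710  f(a)=+4.050e-04  f'(a)=-1.544e-01  a ← 20.433975 − (+4.050e-04/-1.544e-01) = 20.436598
iter 3: u=0.606632  f(a)=+7.986e-08  f'(a)=-1.544e-01  a ← 20.436598 − (+7.986e-08/-1.544e-01) = 20.436599
iter 4: u=0.606632  f(a)=+7.105e-15  f'(a)=-1.544e-01  a ← 20.436599 − (+7.105e-15/-1.544e-01) = 20.436599
converged: |Δa| < 1e-12 after 4 iterations
sag = a·(cosh(S/(2a)) − 1) = 20.436599·(cosh(0.606632) − 1) = 3.877104
T_max/T_min = cosh(S/(2a)) = 1.189714

a=20.437 sag=3.877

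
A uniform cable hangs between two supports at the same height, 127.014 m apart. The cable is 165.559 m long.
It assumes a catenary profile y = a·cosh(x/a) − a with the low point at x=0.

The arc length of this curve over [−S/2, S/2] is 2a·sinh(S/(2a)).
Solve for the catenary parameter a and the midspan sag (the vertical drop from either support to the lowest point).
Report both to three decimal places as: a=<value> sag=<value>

seed: a₀ = √(S³/(24(L−S))) = √(127.014³/(24·38.545)) = 47.063882
iter 1: u=1.349379  f(a)=+3.665e+00  f'(a)=-1.956e+00  a ← 47.063882 − (+3.665e+00/-1.956e+00) = 48.937434
iter 2: u=1.297718  f(a)=+2.302e-01  f'(a)=-1.718e+00  a ← 48.937434 − (+2.302e-01/-1.718e+00) = 49.071478
iter 3: u=1.294173  f(a)=+1.043e-03  f'(a)=-1.702e+00  a ← 49.071478 − (+1.043e-03/-1.702e+00) = 49.072091
iter 4: u=1.294157  f(a)=+2.162e-08  f'(a)=-1.702e+00  a ← 49.072091 − (+2.162e-08/-1.702e+00) = 49.072091
iter 5: u=1.294157  f(a)=+0.000e+00  f'(a)=-1.702e+00  a ← 49.072091 − (+0.000e+00/-1.702e+00) = 49.072091
converged: |Δa| < 1e-12 after 5 iterations
sag = a·(cosh(S/(2a)) − 1) = 49.072091·(cosh(1.294157) − 1) = 47.159483
T_max/T_min = cosh(S/(2a)) = 1.961025

a=49.072 sag=47.159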